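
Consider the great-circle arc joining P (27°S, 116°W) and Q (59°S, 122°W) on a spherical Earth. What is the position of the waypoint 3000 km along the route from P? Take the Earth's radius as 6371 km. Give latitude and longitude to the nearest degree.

≈ (54°S, 120°W)

Convert each endpoint to a unit vector on the sphere (x = cos φ cos λ, y = cos φ sin λ, z = sin φ).
The central angle between the endpoints is δ = arccos(p₁·p₂) ≈ 0.563 rad (32.3°). The total great-circle distance is δ·R ≈ 0.563 × 6371 ≈ 3588 km, so the target fraction is f = 3000/3588 ≈ 0.836.
Interpolate at f ≈ 0.836 with slerp weights a = sin((1−f)δ)/sin δ ≈ 0.173, b = sin(fδ)/sin δ ≈ 0.850.
p = a·p₁ + b·p₂ ≈ (-0.299, -0.509, -0.807); φ = arcsin(p_z) ≈ -53.78°, λ = atan2(p_y, p_x) ≈ -120.44°.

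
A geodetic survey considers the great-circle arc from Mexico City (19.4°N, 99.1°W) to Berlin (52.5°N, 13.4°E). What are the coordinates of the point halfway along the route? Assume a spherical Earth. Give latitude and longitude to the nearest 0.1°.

≈ 51.2°N, 60.7°W

Convert each endpoint to a unit vector on the sphere (x = cos φ cos λ, y = cos φ sin λ, z = sin φ).
The central angle between the endpoints is δ = arccos(p₁·p₂) ≈ 1.527 rad (87.5°).
Interpolate at f = 1/2 with slerp weights a = sin((1−f)δ)/sin δ ≈ 0.692, b = sin(fδ)/sin δ ≈ 0.692.
p = a·p₁ + b·p₂ ≈ (0.307, -0.547, 0.779); φ = arcsin(p_z) ≈ 51.17°, λ = atan2(p_y, p_x) ≈ -60.73°.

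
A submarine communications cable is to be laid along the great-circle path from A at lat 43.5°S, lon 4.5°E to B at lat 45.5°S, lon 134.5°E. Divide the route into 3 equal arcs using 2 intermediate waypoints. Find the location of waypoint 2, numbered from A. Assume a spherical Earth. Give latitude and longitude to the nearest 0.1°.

The haversine formula gives a central angle δ ≈ 1.406 rad (80.6°) between the endpoints.
Interpolate at f = 2/3 with slerp weights a = sin((1−f)δ)/sin δ ≈ 0.458, b = sin(fδ)/sin δ ≈ 0.817.
p = a·p₁ + b·p₂ ≈ (-0.070, 0.435, -0.898); φ = arcsin(p_z) ≈ -63.89°, λ = atan2(p_y, p_x) ≈ 99.19°.

≈ lat 63.9°S, lon 99.2°E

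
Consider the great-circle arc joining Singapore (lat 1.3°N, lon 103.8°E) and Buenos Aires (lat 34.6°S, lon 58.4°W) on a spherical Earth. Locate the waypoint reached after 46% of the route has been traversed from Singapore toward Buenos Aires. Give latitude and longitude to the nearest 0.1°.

≈ lat 55.0°S, lon 62.4°E

Convert each endpoint to a unit vector on the sphere (x = cos φ cos λ, y = cos φ sin λ, z = sin φ).
The central angle between the endpoints is δ = arccos(p₁·p₂) ≈ 2.492 rad (142.8°).
Interpolate at f = 0.46 with slerp weights a = sin((1−f)δ)/sin δ ≈ 1.612, b = sin(fδ)/sin δ ≈ 1.507.
p = a·p₁ + b·p₂ ≈ (0.266, 0.508, -0.819); φ = arcsin(p_z) ≈ -54.99°, λ = atan2(p_y, p_x) ≈ 62.43°.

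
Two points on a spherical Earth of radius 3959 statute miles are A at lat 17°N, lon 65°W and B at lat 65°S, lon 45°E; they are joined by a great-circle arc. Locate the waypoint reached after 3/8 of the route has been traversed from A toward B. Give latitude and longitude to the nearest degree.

≈ lat 22°S, lon 47°W

Write both endpoints as unit vectors p₁, p₂ with components (cos φ cos λ, cos φ sin λ, sin φ).
The central angle between the endpoints is δ = arccos(p₁·p₂) ≈ 1.986 rad (113.8°).
Interpolate at f = 3/8 with slerp weights a = sin((1−f)δ)/sin δ ≈ 1.034, b = sin(fδ)/sin δ ≈ 0.741.
p = a·p₁ + b·p₂ ≈ (0.639, -0.675, -0.369); φ = arcsin(p_z) ≈ -21.65°, λ = atan2(p_y, p_x) ≈ -46.55°.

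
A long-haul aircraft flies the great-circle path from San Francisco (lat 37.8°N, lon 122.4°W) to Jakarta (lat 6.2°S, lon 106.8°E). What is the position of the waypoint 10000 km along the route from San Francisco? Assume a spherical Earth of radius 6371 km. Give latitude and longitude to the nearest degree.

Write both endpoints as unit vectors p₁, p₂ with components (cos φ cos λ, cos φ sin λ, sin φ).
The central angle between the endpoints is δ = arccos(p₁·p₂) ≈ 2.189 rad (125.4°). The total great-circle distance is δ·R ≈ 2.189 × 6371 ≈ 13945 km, so the target fraction is f = 10000/13945 ≈ 0.717.
Interpolate at f ≈ 0.717 with slerp weights a = sin((1−f)δ)/sin δ ≈ 0.712, b = sin(fδ)/sin δ ≈ 1.227.
p = a·p₁ + b·p₂ ≈ (-0.654, 0.693, 0.304); φ = arcsin(p_z) ≈ 17.70°, λ = atan2(p_y, p_x) ≈ 133.36°.

≈ lat 18°N, lon 133°E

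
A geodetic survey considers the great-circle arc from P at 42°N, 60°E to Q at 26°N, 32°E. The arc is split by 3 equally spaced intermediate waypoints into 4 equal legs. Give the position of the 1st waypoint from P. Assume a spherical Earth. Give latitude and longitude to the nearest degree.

Convert each endpoint to a unit vector on the sphere (x = cos φ cos λ, y = cos φ sin λ, z = sin φ).
The central angle between the endpoints is δ = arccos(p₁·p₂) ≈ 0.488 rad (28.0°).
Interpolate at f = 1/4 with slerp weights a = sin((1−f)δ)/sin δ ≈ 0.763, b = sin(fδ)/sin δ ≈ 0.260.
p = a·p₁ + b·p₂ ≈ (0.481, 0.615, 0.625); φ = arcsin(p_z) ≈ 38.65°, λ = atan2(p_y, p_x) ≈ 51.94°.

≈ 39°N, 52°E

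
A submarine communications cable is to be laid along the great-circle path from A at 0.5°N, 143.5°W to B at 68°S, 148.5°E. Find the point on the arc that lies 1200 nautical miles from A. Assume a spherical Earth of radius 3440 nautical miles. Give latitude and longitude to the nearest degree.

Convert each endpoint to a unit vector on the sphere (x = cos φ cos λ, y = cos φ sin λ, z = sin φ).
The central angle between the endpoints is δ = arccos(p₁·p₂) ≈ 1.438 rad (82.4°). The total great-circle distance is δ·R ≈ 1.438 × 3440 ≈ 4947 nmi, so the target fraction is f = 1200/4947 ≈ 0.243.
Interpolate at f ≈ 0.243 with slerp weights a = sin((1−f)δ)/sin δ ≈ 0.894, b = sin(fδ)/sin δ ≈ 0.345.
p = a·p₁ + b·p₂ ≈ (-0.829, -0.464, -0.312); φ = arcsin(p_z) ≈ -18.18°, λ = atan2(p_y, p_x) ≈ -150.74°.

≈ 18°S, 151°W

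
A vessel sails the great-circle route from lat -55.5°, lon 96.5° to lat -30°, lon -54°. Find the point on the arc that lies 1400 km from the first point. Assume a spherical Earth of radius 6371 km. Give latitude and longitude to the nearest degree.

From cos δ = sin φ₁ sin φ₂ + cos φ₁ cos φ₂ cos Δλ, the central angle is δ ≈ 1.586 rad (90.9°). The total great-circle distance is δ·R ≈ 1.586 × 6371 ≈ 10102 km, so the target fraction is f = 1400/10102 ≈ 0.139.
Interpolate at f ≈ 0.139 with slerp weights a = sin((1−f)δ)/sin δ ≈ 0.979, b = sin(fδ)/sin δ ≈ 0.218.
p = a·p₁ + b·p₂ ≈ (0.048, 0.398, -0.916); φ = arcsin(p_z) ≈ -66.35°, λ = atan2(p_y, p_x) ≈ 83.10°.

≈ lat -66°, lon 83°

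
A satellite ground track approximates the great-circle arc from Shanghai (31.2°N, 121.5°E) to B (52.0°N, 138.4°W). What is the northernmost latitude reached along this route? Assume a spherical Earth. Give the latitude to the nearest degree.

≈ 57°N

The great circle lies in the plane with unit normal n̂ = (p₁ × p₂)/|p₁ × p₂|.
Here n̂_z ≈ +0.546; the vertex latitude is φ_max = arccos|n̂_z| ≈ 56.9°.
Check via Clairaut: cos φ_max = |cos φ₁| · sin C = cos(31.2°)·sin(39.7°) ≈ 0.546, again giving ≈ 56.9°.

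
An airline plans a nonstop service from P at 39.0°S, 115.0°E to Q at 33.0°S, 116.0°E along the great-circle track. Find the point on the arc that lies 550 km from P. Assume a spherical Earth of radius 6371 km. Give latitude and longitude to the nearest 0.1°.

Convert each endpoint to a unit vector on the sphere (x = cos φ cos λ, y = cos φ sin λ, z = sin φ).
The central angle between the endpoints is δ = arccos(p₁·p₂) ≈ 0.106 rad (6.1°). The total great-circle distance is δ·R ≈ 0.106 × 6371 ≈ 673 km, so the target fraction is f = 550/673 ≈ 0.817.
Interpolate at f ≈ 0.817 with slerp weights a = sin((1−f)δ)/sin δ ≈ 0.183, b = sin(fδ)/sin δ ≈ 0.818.
p = a·p₁ + b·p₂ ≈ (-0.361, 0.745, -0.561); φ = arcsin(p_z) ≈ -34.10°, λ = atan2(p_y, p_x) ≈ 115.83°.

≈ 34.1°S, 115.8°E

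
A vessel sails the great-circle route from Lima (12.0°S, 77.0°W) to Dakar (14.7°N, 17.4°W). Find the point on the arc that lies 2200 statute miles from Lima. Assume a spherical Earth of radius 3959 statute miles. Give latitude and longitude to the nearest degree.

≈ (1°N, 48°W)

Write both endpoints as unit vectors p₁, p₂ with components (cos φ cos λ, cos φ sin λ, sin φ).
The central angle between the endpoints is δ = arccos(p₁·p₂) ≈ 1.131 rad (64.8°). The total great-circle distance is δ·R ≈ 1.131 × 3959 ≈ 4476 mi, so the target fraction is f = 2200/4476 ≈ 0.491.
Interpolate at f ≈ 0.491 with slerp weights a = sin((1−f)δ)/sin δ ≈ 0.601, b = sin(fδ)/sin δ ≈ 0.583.
p = a·p₁ + b·p₂ ≈ (0.670, -0.742, 0.023); φ = arcsin(p_z) ≈ 1.32°, λ = atan2(p_y, p_x) ≈ -47.88°.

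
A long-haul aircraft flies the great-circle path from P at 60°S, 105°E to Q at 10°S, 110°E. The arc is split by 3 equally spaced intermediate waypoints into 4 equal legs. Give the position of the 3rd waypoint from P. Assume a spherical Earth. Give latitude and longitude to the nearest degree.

≈ 23°S, 109°E

From cos δ = sin φ₁ sin φ₂ + cos φ₁ cos φ₂ cos Δλ, the central angle is δ ≈ 0.875 rad (50.1°).
Interpolate at f = 3/4 with slerp weights a = sin((1−f)δ)/sin δ ≈ 0.283, b = sin(fδ)/sin δ ≈ 0.795.
p = a·p₁ + b·p₂ ≈ (-0.304, 0.872, -0.383); φ = arcsin(p_z) ≈ -22.51°, λ = atan2(p_y, p_x) ≈ 109.24°.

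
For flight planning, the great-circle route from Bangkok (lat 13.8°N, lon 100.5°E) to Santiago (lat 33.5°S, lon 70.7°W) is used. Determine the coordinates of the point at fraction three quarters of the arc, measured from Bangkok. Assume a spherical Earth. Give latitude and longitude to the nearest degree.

Write both endpoints as unit vectors p₁, p₂ with components (cos φ cos λ, cos φ sin λ, sin φ).
The central angle between the endpoints is δ = arccos(p₁·p₂) ≈ 2.771 rad (158.7°).
Interpolate at f = 3/4 with slerp weights a = sin((1−f)δ)/sin δ ≈ 1.761, b = sin(fδ)/sin δ ≈ 2.411.
p = a·p₁ + b·p₂ ≈ (0.353, -0.216, -0.910); φ = arcsin(p_z) ≈ -65.57°, λ = atan2(p_y, p_x) ≈ -31.45°.

≈ lat 66°S, lon 31°W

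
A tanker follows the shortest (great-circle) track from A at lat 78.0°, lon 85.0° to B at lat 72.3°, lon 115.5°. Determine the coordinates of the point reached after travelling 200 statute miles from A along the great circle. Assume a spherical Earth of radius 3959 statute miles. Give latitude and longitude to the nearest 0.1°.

≈ lat 76.7°, lon 96.9°

The haversine formula gives a central angle δ ≈ 0.166 rad (9.5°) between the endpoints. The total great-circle distance is δ·R ≈ 0.166 × 3959 ≈ 656 mi, so the target fraction is f = 200/656 ≈ 0.305.
Interpolate at f ≈ 0.305 with slerp weights a = sin((1−f)δ)/sin δ ≈ 0.697, b = sin(fδ)/sin δ ≈ 0.306.
p = a·p₁ + b·p₂ ≈ (-0.027, 0.228, 0.973); φ = arcsin(p_z) ≈ 76.70°, λ = atan2(p_y, p_x) ≈ 96.86°.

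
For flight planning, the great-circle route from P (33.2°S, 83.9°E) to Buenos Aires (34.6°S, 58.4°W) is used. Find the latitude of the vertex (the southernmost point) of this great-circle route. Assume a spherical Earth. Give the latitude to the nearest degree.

The great circle lies in the plane with unit normal n̂ = (p₁ × p₂)/|p₁ × p₂|.
Here n̂_z ≈ -0.433; the vertex latitude is φ_max = arccos|n̂_z| ≈ 64.3°.

≈ 64°S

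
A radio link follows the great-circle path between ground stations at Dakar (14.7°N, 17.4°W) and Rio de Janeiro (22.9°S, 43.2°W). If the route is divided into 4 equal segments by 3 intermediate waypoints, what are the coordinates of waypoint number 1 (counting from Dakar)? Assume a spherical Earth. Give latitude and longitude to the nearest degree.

From cos δ = sin φ₁ sin φ₂ + cos φ₁ cos φ₂ cos Δλ, the central angle is δ ≈ 0.791 rad (45.3°).
Interpolate at f = 1/4 with slerp weights a = sin((1−f)δ)/sin δ ≈ 0.786, b = sin(fδ)/sin δ ≈ 0.276.
p = a·p₁ + b·p₂ ≈ (0.911, -0.402, 0.092); φ = arcsin(p_z) ≈ 5.28°, λ = atan2(p_y, p_x) ≈ -23.79°.

≈ (5°N, 24°W)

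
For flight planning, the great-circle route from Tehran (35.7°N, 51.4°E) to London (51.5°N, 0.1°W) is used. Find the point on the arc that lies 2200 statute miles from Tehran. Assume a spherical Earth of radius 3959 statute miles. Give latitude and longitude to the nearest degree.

≈ (50°N, 12°E)

Write both endpoints as unit vectors p₁, p₂ with components (cos φ cos λ, cos φ sin λ, sin φ).
The central angle between the endpoints is δ = arccos(p₁·p₂) ≈ 0.690 rad (39.5°). The total great-circle distance is δ·R ≈ 0.690 × 3959 ≈ 2731 mi, so the target fraction is f = 2200/2731 ≈ 0.806.
Interpolate at f ≈ 0.806 with slerp weights a = sin((1−f)δ)/sin δ ≈ 0.210, b = sin(fδ)/sin δ ≈ 0.829.
p = a·p₁ + b·p₂ ≈ (0.622, 0.132, 0.771); φ = arcsin(p_z) ≈ 50.48°, λ = atan2(p_y, p_x) ≈ 12.01°.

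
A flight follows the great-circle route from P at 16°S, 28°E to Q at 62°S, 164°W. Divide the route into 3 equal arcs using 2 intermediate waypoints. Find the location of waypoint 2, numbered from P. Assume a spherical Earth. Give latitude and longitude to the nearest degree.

≈ 82°S, 67°E

Write both endpoints as unit vectors p₁, p₂ with components (cos φ cos λ, cos φ sin λ, sin φ).
The central angle between the endpoints is δ = arccos(p₁·p₂) ≈ 1.770 rad (101.4°).
Interpolate at f = 2/3 with slerp weights a = sin((1−f)δ)/sin δ ≈ 0.568, b = sin(fδ)/sin δ ≈ 0.943.
p = a·p₁ + b·p₂ ≈ (0.056, 0.134, -0.989); φ = arcsin(p_z) ≈ -81.64°, λ = atan2(p_y, p_x) ≈ 67.31°.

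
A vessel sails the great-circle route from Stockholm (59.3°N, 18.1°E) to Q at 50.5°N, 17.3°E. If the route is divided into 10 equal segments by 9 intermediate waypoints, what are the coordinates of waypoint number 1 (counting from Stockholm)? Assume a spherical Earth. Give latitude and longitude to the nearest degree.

≈ 58°N, 18°E

The haversine formula gives a central angle δ ≈ 0.154 rad (8.8°) between the endpoints.
Interpolate at f = 1/10 with slerp weights a = sin((1−f)δ)/sin δ ≈ 0.901, b = sin(fδ)/sin δ ≈ 0.100.
p = a·p₁ + b·p₂ ≈ (0.498, 0.162, 0.852); φ = arcsin(p_z) ≈ 58.42°, λ = atan2(p_y, p_x) ≈ 18.00°.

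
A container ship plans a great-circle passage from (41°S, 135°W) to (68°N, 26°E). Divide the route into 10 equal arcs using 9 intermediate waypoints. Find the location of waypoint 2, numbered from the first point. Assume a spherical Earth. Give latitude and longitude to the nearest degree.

The haversine formula gives a central angle δ ≈ 2.637 rad (151.1°) between the endpoints.
Interpolate at f = 2/10 with slerp weights a = sin((1−f)δ)/sin δ ≈ 1.777, b = sin(fδ)/sin δ ≈ 1.042.
p = a·p₁ + b·p₂ ≈ (-0.597, -0.777, -0.199); φ = arcsin(p_z) ≈ -11.50°, λ = atan2(p_y, p_x) ≈ -127.55°.

≈ (11°S, 128°W)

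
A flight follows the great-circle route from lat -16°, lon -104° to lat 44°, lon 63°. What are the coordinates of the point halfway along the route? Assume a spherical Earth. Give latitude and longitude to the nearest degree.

≈ lat 54°, lon -72°

Convert each endpoint to a unit vector on the sphere (x = cos φ cos λ, y = cos φ sin λ, z = sin φ).
The central angle between the endpoints is δ = arccos(p₁·p₂) ≈ 2.616 rad (149.9°).
Interpolate at f = 1/2 with slerp weights a = sin((1−f)δ)/sin δ ≈ 1.926, b = sin(fδ)/sin δ ≈ 1.926.
p = a·p₁ + b·p₂ ≈ (0.181, -0.562, 0.807); φ = arcsin(p_z) ≈ 53.81°, λ = atan2(p_y, p_x) ≈ -72.14°.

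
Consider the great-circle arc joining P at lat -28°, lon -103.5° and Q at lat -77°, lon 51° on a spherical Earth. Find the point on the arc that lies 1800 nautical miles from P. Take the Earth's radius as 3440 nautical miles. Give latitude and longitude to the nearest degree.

≈ lat -58°, lon -98°

Write both endpoints as unit vectors p₁, p₂ with components (cos φ cos λ, cos φ sin λ, sin φ).
The central angle between the endpoints is δ = arccos(p₁·p₂) ≈ 1.289 rad (73.8°). The total great-circle distance is δ·R ≈ 1.289 × 3440 ≈ 4434 nmi, so the target fraction is f = 1800/4434 ≈ 0.406.
Interpolate at f ≈ 0.406 with slerp weights a = sin((1−f)δ)/sin δ ≈ 0.721, b = sin(fδ)/sin δ ≈ 0.520.
p = a·p₁ + b·p₂ ≈ (-0.075, -0.528, -0.846); φ = arcsin(p_z) ≈ -57.74°, λ = atan2(p_y, p_x) ≈ -98.08°.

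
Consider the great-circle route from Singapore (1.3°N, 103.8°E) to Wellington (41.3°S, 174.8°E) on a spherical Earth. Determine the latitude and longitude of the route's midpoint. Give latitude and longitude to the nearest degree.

Write both endpoints as unit vectors p₁, p₂ with components (cos φ cos λ, cos φ sin λ, sin φ).
The central angle between the endpoints is δ = arccos(p₁·p₂) ≈ 1.339 rad (76.7°).
Interpolate at f = 1/2 with slerp weights a = sin((1−f)δ)/sin δ ≈ 0.638, b = sin(fδ)/sin δ ≈ 0.638.
p = a·p₁ + b·p₂ ≈ (-0.629, 0.663, -0.406); φ = arcsin(p_z) ≈ -23.98°, λ = atan2(p_y, p_x) ≈ 133.52°.

≈ 24°S, 134°E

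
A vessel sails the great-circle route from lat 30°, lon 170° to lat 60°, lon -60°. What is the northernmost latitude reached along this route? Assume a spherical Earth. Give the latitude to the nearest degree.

The great circle lies in the plane with unit normal n̂ = (p₁ × p₂)/|p₁ × p₂|.
Here n̂_z ≈ +0.336; the vertex latitude is φ_max = arccos|n̂_z| ≈ 70.4°.
Check via Clairaut: cos φ_max = |cos φ₁| · sin C = cos(30.0°)·sin(22.8°) ≈ 0.336, again giving ≈ 70.4°.

≈ 70°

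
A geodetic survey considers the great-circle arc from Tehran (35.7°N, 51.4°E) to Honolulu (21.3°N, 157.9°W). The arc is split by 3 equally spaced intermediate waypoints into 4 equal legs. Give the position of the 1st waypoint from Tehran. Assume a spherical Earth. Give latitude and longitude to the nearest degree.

Convert each endpoint to a unit vector on the sphere (x = cos φ cos λ, y = cos φ sin λ, z = sin φ).
The central angle between the endpoints is δ = arccos(p₁·p₂) ≈ 2.035 rad (116.6°).
Interpolate at f = 1/4 with slerp weights a = sin((1−f)δ)/sin δ ≈ 1.117, b = sin(fδ)/sin δ ≈ 0.545.
p = a·p₁ + b·p₂ ≈ (0.096, 0.518, 0.850); φ = arcsin(p_z) ≈ 58.20°, λ = atan2(p_y, p_x) ≈ 79.53°.

≈ 58°N, 80°E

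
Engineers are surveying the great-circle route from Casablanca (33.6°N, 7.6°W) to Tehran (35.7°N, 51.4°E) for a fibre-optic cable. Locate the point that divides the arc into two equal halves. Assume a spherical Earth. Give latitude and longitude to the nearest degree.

≈ (38°N, 21°E)

From cos δ = sin φ₁ sin φ₂ + cos φ₁ cos φ₂ cos Δλ, the central angle is δ ≈ 0.835 rad (47.8°).
Interpolate at f = 1/2 with slerp weights a = sin((1−f)δ)/sin δ ≈ 0.547, b = sin(fδ)/sin δ ≈ 0.547.
p = a·p₁ + b·p₂ ≈ (0.729, 0.287, 0.622); φ = arcsin(p_z) ≈ 38.45°, λ = atan2(p_y, p_x) ≈ 21.49°.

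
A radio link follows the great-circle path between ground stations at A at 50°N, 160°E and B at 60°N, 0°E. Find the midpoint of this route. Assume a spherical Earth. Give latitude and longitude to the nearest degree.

≈ 82°N, 115°E

Write both endpoints as unit vectors p₁, p₂ with components (cos φ cos λ, cos φ sin λ, sin φ).
The central angle between the endpoints is δ = arccos(p₁·p₂) ≈ 1.201 rad (68.8°).
Interpolate at f = 1/2 with slerp weights a = sin((1−f)δ)/sin δ ≈ 0.606, b = sin(fδ)/sin δ ≈ 0.606.
p = a·p₁ + b·p₂ ≈ (-0.063, 0.133, 0.989); φ = arcsin(p_z) ≈ 81.52°, λ = atan2(p_y, p_x) ≈ 115.32°.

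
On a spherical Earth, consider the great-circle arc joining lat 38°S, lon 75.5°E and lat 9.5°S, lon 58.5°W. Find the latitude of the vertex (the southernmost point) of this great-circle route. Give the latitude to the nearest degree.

The great circle lies in the plane with unit normal n̂ = (p₁ × p₂)/|p₁ × p₂|.
Here n̂_z ≈ -0.622; the vertex latitude is φ_max = arccos|n̂_z| ≈ 51.5°.
Check via Clairaut: cos φ_max = |cos φ₁| · sin C = cos(38.0°)·sin(127.9°) ≈ 0.622, again giving ≈ 51.5°.

≈ 52°S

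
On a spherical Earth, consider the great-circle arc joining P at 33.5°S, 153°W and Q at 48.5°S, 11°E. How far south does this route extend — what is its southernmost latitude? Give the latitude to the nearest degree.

≈ 81°S

The great circle lies in the plane with unit normal n̂ = (p₁ × p₂)/|p₁ × p₂|.
Here n̂_z ≈ +0.153; the vertex latitude is φ_max = arccos|n̂_z| ≈ 81.2°.
Check via Clairaut: cos φ_max = |cos φ₁| · sin C = cos(33.5°)·sin(169.4°) ≈ 0.153, again giving ≈ 81.2°.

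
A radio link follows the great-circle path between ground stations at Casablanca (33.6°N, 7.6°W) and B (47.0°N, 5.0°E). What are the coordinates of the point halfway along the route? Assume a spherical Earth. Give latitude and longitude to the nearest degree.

≈ (40°N, 2°W)

Write both endpoints as unit vectors p₁, p₂ with components (cos φ cos λ, cos φ sin λ, sin φ).
The central angle between the endpoints is δ = arccos(p₁·p₂) ≈ 0.287 rad (16.4°).
Interpolate at f = 1/2 with slerp weights a = sin((1−f)δ)/sin δ ≈ 0.505, b = sin(fδ)/sin δ ≈ 0.505.
p = a·p₁ + b·p₂ ≈ (0.760, -0.026, 0.649); φ = arcsin(p_z) ≈ 40.47°, λ = atan2(p_y, p_x) ≈ -1.93°.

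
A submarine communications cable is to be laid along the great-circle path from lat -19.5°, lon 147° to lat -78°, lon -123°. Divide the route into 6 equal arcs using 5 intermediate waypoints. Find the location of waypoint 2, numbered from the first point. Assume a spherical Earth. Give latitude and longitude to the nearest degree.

≈ lat -42°, lon 154°

The haversine formula gives a central angle δ ≈ 1.238 rad (70.9°) between the endpoints.
Interpolate at f = 2/6 with slerp weights a = sin((1−f)δ)/sin δ ≈ 0.777, b = sin(fδ)/sin δ ≈ 0.424.
p = a·p₁ + b·p₂ ≈ (-0.663, 0.325, -0.675); φ = arcsin(p_z) ≈ -42.42°, λ = atan2(p_y, p_x) ≈ 153.86°.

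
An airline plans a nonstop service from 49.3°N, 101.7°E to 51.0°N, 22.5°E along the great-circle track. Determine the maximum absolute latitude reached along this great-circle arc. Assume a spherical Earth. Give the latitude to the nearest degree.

≈ 57°N

The great circle lies in the plane with unit normal n̂ = (p₁ × p₂)/|p₁ × p₂|.
Here n̂_z ≈ -0.540; the vertex latitude is φ_max = arccos|n̂_z| ≈ 57.3°.
Check via Clairaut: cos φ_max = |cos φ₁| · sin C = cos(49.3°)·sin(56.0°) ≈ 0.540, again giving ≈ 57.3°.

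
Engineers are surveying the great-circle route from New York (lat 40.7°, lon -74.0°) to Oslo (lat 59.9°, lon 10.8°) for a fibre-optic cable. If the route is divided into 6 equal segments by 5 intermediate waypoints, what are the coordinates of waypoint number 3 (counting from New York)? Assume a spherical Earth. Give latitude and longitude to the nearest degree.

From cos δ = sin φ₁ sin φ₂ + cos φ₁ cos φ₂ cos Δλ, the central angle is δ ≈ 0.929 rad (53.2°).
Interpolate at f = 3/6 with slerp weights a = sin((1−f)δ)/sin δ ≈ 0.559, b = sin(fδ)/sin δ ≈ 0.559.
p = a·p₁ + b·p₂ ≈ (0.392, -0.355, 0.849); φ = arcsin(p_z) ≈ 58.05°, λ = atan2(p_y, p_x) ≈ -42.14°.

≈ lat 58°, lon -42°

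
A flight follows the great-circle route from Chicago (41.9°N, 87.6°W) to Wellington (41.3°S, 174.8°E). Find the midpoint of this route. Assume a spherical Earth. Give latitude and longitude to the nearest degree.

≈ 0°N, 137°W

Convert each endpoint to a unit vector on the sphere (x = cos φ cos λ, y = cos φ sin λ, z = sin φ).
The central angle between the endpoints is δ = arccos(p₁·p₂) ≈ 2.111 rad (121.0°).
Interpolate at f = 1/2 with slerp weights a = sin((1−f)δ)/sin δ ≈ 1.015, b = sin(fδ)/sin δ ≈ 1.015.
p = a·p₁ + b·p₂ ≈ (-0.728, -0.686, 0.008); φ = arcsin(p_z) ≈ 0.46°, λ = atan2(p_y, p_x) ≈ -136.70°.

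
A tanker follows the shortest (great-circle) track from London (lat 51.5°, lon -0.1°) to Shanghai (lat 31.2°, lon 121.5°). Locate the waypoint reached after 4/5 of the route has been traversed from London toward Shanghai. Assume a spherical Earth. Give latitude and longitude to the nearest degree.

Convert each endpoint to a unit vector on the sphere (x = cos φ cos λ, y = cos φ sin λ, z = sin φ).
The central angle between the endpoints is δ = arccos(p₁·p₂) ≈ 1.444 rad (82.7°).
Interpolate at f = 4/5 with slerp weights a = sin((1−f)δ)/sin δ ≈ 0.287, b = sin(fδ)/sin δ ≈ 0.922.
p = a·p₁ + b·p₂ ≈ (-0.233, 0.672, 0.702); φ = arcsin(p_z) ≈ 44.63°, λ = atan2(p_y, p_x) ≈ 109.15°.

≈ lat 45°, lon 109°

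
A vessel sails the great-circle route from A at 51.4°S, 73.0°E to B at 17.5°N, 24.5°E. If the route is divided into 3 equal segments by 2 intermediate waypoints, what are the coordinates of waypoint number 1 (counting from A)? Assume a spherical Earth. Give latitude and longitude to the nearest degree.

≈ 30°S, 51°E

The haversine formula gives a central angle δ ≈ 1.411 rad (80.8°) between the endpoints.
Interpolate at f = 1/3 with slerp weights a = sin((1−f)δ)/sin δ ≈ 0.818, b = sin(fδ)/sin δ ≈ 0.459.
p = a·p₁ + b·p₂ ≈ (0.548, 0.670, -0.502); φ = arcsin(p_z) ≈ -30.10°, λ = atan2(p_y, p_x) ≈ 50.73°.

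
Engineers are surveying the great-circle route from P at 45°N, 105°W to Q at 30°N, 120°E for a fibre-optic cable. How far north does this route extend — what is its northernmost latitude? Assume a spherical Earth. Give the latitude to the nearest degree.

The great circle lies in the plane with unit normal n̂ = (p₁ × p₂)/|p₁ × p₂|.
Here n̂_z ≈ -0.434; the vertex latitude is φ_max = arccos|n̂_z| ≈ 64.3°.

≈ 64°N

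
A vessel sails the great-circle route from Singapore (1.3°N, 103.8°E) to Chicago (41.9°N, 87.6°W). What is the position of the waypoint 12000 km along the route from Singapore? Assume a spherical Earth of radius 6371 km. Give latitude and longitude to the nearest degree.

Write both endpoints as unit vectors p₁, p₂ with components (cos φ cos λ, cos φ sin λ, sin φ).
The central angle between the endpoints is δ = arccos(p₁·p₂) ≈ 2.366 rad (135.6°). The total great-circle distance is δ·R ≈ 2.366 × 6371 ≈ 15076 km, so the target fraction is f = 12000/15076 ≈ 0.796.
Interpolate at f ≈ 0.796 with slerp weights a = sin((1−f)δ)/sin δ ≈ 0.663, b = sin(fδ)/sin δ ≈ 1.360.
p = a·p₁ + b·p₂ ≈ (-0.116, -0.367, 0.923); φ = arcsin(p_z) ≈ 67.37°, λ = atan2(p_y, p_x) ≈ -107.52°.

≈ 67°N, 108°W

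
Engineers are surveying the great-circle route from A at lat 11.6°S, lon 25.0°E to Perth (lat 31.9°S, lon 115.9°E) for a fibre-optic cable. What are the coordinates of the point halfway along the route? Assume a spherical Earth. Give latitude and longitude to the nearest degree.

≈ lat 30°S, lon 66°E

Write both endpoints as unit vectors p₁, p₂ with components (cos φ cos λ, cos φ sin λ, sin φ).
The central angle between the endpoints is δ = arccos(p₁·p₂) ≈ 1.477 rad (84.7°).
Interpolate at f = 1/2 with slerp weights a = sin((1−f)δ)/sin δ ≈ 0.676, b = sin(fδ)/sin δ ≈ 0.676.
p = a·p₁ + b·p₂ ≈ (0.350, 0.796, -0.493); φ = arcsin(p_z) ≈ -29.56°, λ = atan2(p_y, p_x) ≈ 66.30°.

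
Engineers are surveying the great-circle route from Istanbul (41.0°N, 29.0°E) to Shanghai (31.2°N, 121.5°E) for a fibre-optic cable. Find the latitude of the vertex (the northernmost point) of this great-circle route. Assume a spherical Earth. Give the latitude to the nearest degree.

≈ 47°N

The great circle lies in the plane with unit normal n̂ = (p₁ × p₂)/|p₁ × p₂|.
Here n̂_z ≈ +0.679; the vertex latitude is φ_max = arccos|n̂_z| ≈ 47.3°.
Check via Clairaut: cos φ_max = |cos φ₁| · sin C = cos(41.0°)·sin(64.1°) ≈ 0.679, again giving ≈ 47.3°.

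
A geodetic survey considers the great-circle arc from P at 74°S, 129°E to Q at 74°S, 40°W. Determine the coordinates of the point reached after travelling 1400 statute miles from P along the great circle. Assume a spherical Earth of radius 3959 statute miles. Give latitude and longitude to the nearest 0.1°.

From cos δ = sin φ₁ sin φ₂ + cos φ₁ cos φ₂ cos Δλ, the central angle is δ ≈ 0.556 rad (31.8°). The total great-circle distance is δ·R ≈ 0.556 × 3959 ≈ 2201 mi, so the target fraction is f = 1400/2201 ≈ 0.636.
Interpolate at f ≈ 0.636 with slerp weights a = sin((1−f)δ)/sin δ ≈ 0.381, b = sin(fδ)/sin δ ≈ 0.656.
p = a·p₁ + b·p₂ ≈ (0.073, -0.035, -0.997); φ = arcsin(p_z) ≈ -85.39°, λ = atan2(p_y, p_x) ≈ -25.59°.

≈ 85.4°S, 25.6°W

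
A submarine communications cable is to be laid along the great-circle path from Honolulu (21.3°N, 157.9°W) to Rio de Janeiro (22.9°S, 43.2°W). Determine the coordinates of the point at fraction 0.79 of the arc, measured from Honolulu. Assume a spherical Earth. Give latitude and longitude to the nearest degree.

≈ (16°S, 69°W)

Convert each endpoint to a unit vector on the sphere (x = cos φ cos λ, y = cos φ sin λ, z = sin φ).
The central angle between the endpoints is δ = arccos(p₁·p₂) ≈ 2.094 rad (120.0°).
Interpolate at f = 0.79 with slerp weights a = sin((1−f)δ)/sin δ ≈ 0.492, b = sin(fδ)/sin δ ≈ 1.151.
p = a·p₁ + b·p₂ ≈ (0.348, -0.898, -0.269); φ = arcsin(p_z) ≈ -15.61°, λ = atan2(p_y, p_x) ≈ -68.80°.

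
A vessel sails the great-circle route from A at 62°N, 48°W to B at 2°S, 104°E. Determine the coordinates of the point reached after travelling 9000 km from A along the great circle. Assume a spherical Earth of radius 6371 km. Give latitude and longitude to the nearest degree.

Convert each endpoint to a unit vector on the sphere (x = cos φ cos λ, y = cos φ sin λ, z = sin φ).
The central angle between the endpoints is δ = arccos(p₁·p₂) ≈ 2.032 rad (116.4°). The total great-circle distance is δ·R ≈ 2.032 × 6371 ≈ 12946 km, so the target fraction is f = 9000/12946 ≈ 0.695.
Interpolate at f ≈ 0.695 with slerp weights a = sin((1−f)δ)/sin δ ≈ 0.648, b = sin(fδ)/sin δ ≈ 1.103.
p = a·p₁ + b·p₂ ≈ (-0.063, 0.843, 0.534); φ = arcsin(p_z) ≈ 32.27°, λ = atan2(p_y, p_x) ≈ 94.27°.

≈ 32°N, 94°E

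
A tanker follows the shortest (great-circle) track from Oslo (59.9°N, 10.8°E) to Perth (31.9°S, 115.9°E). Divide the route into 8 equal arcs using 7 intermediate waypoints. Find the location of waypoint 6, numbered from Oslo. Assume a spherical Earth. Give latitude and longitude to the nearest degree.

Write both endpoints as unit vectors p₁, p₂ with components (cos φ cos λ, cos φ sin λ, sin φ).
The central angle between the endpoints is δ = arccos(p₁·p₂) ≈ 2.175 rad (124.6°).
Interpolate at f = 6/8 with slerp weights a = sin((1−f)δ)/sin δ ≈ 0.629, b = sin(fδ)/sin δ ≈ 1.213.
p = a·p₁ + b·p₂ ≈ (-0.140, 0.985, -0.097); φ = arcsin(p_z) ≈ -5.57°, λ = atan2(p_y, p_x) ≈ 98.09°.

≈ (6°S, 98°E)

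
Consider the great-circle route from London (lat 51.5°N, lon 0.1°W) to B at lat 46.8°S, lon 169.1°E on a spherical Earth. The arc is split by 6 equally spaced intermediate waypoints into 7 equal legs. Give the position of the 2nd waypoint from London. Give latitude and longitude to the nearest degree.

≈ lat 48°N, lon 80°E

Write both endpoints as unit vectors p₁, p₂ with components (cos φ cos λ, cos φ sin λ, sin φ).
The central angle between the endpoints is δ = arccos(p₁·p₂) ≈ 2.994 rad (171.5°).
Interpolate at f = 2/7 with slerp weights a = sin((1−f)δ)/sin δ ≈ 5.724, b = sin(fδ)/sin δ ≈ 5.124.
p = a·p₁ + b·p₂ ≈ (0.119, 0.657, 0.744); φ = arcsin(p_z) ≈ 48.11°, λ = atan2(p_y, p_x) ≈ 79.74°.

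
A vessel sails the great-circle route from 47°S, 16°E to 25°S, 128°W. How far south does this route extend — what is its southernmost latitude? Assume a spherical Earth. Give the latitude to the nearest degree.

The great circle lies in the plane with unit normal n̂ = (p₁ × p₂)/|p₁ × p₂|.
Here n̂_z ≈ -0.370; the vertex latitude is φ_max = arccos|n̂_z| ≈ 68.3°.

≈ 68°S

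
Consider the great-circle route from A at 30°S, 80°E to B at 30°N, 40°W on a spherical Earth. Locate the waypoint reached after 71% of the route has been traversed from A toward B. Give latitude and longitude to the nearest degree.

The haversine formula gives a central angle δ ≈ 2.246 rad (128.7°) between the endpoints.
Interpolate at f = 0.71 with slerp weights a = sin((1−f)δ)/sin δ ≈ 0.777, b = sin(fδ)/sin δ ≈ 1.281.
p = a·p₁ + b·p₂ ≈ (0.966, -0.051, 0.252); φ = arcsin(p_z) ≈ 14.60°, λ = atan2(p_y, p_x) ≈ -3.00°.

≈ 15°N, 3°W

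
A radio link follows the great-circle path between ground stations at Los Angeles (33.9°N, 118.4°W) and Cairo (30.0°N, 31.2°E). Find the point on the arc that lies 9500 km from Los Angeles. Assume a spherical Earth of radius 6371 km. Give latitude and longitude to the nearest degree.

≈ (51°N, 14°E)

Write both endpoints as unit vectors p₁, p₂ with components (cos φ cos λ, cos φ sin λ, sin φ).
The central angle between the endpoints is δ = arccos(p₁·p₂) ≈ 1.919 rad (109.9°). The total great-circle distance is δ·R ≈ 1.919 × 6371 ≈ 12225 km, so the target fraction is f = 9500/12225 ≈ 0.777.
Interpolate at f ≈ 0.777 with slerp weights a = sin((1−f)δ)/sin δ ≈ 0.441, b = sin(fδ)/sin δ ≈ 1.060.
p = a·p₁ + b·p₂ ≈ (0.611, 0.154, 0.776); φ = arcsin(p_z) ≈ 50.93°, λ = atan2(p_y, p_x) ≈ 14.10°.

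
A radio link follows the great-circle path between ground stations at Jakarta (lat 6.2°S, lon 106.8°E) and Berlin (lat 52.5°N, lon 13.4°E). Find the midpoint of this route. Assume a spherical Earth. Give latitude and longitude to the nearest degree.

≈ lat 31°N, lon 74°E

Convert each endpoint to a unit vector on the sphere (x = cos φ cos λ, y = cos φ sin λ, z = sin φ).
The central angle between the endpoints is δ = arccos(p₁·p₂) ≈ 1.693 rad (97.0°).
Interpolate at f = 1/2 with slerp weights a = sin((1−f)δ)/sin δ ≈ 0.754, b = sin(fδ)/sin δ ≈ 0.754.
p = a·p₁ + b·p₂ ≈ (0.230, 0.824, 0.517); φ = arcsin(p_z) ≈ 31.14°, λ = atan2(p_y, p_x) ≈ 74.41°.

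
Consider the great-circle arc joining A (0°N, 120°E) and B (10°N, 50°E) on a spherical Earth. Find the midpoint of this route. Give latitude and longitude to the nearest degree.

Write both endpoints as unit vectors p₁, p₂ with components (cos φ cos λ, cos φ sin λ, sin φ).
The central angle between the endpoints is δ = arccos(p₁·p₂) ≈ 1.227 rad (70.3°).
Interpolate at f = 1/2 with slerp weights a = sin((1−f)δ)/sin δ ≈ 0.612, b = sin(fδ)/sin δ ≈ 0.612.
p = a·p₁ + b·p₂ ≈ (0.081, 0.991, 0.106); φ = arcsin(p_z) ≈ 6.10°, λ = atan2(p_y, p_x) ≈ 85.31°.

≈ (6°N, 85°E)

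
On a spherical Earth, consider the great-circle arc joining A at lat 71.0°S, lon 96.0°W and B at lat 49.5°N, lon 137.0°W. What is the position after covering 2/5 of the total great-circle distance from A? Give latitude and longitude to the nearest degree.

≈ lat 24°S, lon 121°W

The haversine formula gives a central angle δ ≈ 2.164 rad (124.0°) between the endpoints.
Interpolate at f = 2/5 with slerp weights a = sin((1−f)δ)/sin δ ≈ 1.162, b = sin(fδ)/sin δ ≈ 0.919.
p = a·p₁ + b·p₂ ≈ (-0.476, -0.783, -0.400); φ = arcsin(p_z) ≈ -23.58°, λ = atan2(p_y, p_x) ≈ -121.29°.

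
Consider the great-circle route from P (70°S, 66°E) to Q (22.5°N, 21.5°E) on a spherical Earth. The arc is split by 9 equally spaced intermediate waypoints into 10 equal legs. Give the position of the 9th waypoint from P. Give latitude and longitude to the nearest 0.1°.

≈ (13.0°N, 23.9°E)

From cos δ = sin φ₁ sin φ₂ + cos φ₁ cos φ₂ cos Δλ, the central angle is δ ≈ 1.705 rad (97.7°).
Interpolate at f = 9/10 with slerp weights a = sin((1−f)δ)/sin δ ≈ 0.171, b = sin(fδ)/sin δ ≈ 1.008.
p = a·p₁ + b·p₂ ≈ (0.891, 0.395, 0.225); φ = arcsin(p_z) ≈ 13.00°, λ = atan2(p_y, p_x) ≈ 23.92°.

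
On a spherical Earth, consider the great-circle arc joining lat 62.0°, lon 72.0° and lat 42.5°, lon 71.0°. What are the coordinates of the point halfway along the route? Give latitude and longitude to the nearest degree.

≈ lat 52°, lon 71°

Convert each endpoint to a unit vector on the sphere (x = cos φ cos λ, y = cos φ sin λ, z = sin φ).
The central angle between the endpoints is δ = arccos(p₁·p₂) ≈ 0.340 rad (19.5°).
Interpolate at f = 1/2 with slerp weights a = sin((1−f)δ)/sin δ ≈ 0.507, b = sin(fδ)/sin δ ≈ 0.507.
p = a·p₁ + b·p₂ ≈ (0.195, 0.580, 0.791); φ = arcsin(p_z) ≈ 52.25°, λ = atan2(p_y, p_x) ≈ 71.39°.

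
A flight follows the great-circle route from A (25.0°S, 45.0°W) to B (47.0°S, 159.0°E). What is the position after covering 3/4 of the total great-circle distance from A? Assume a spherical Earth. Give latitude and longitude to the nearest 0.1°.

Write both endpoints as unit vectors p₁, p₂ with components (cos φ cos λ, cos φ sin λ, sin φ).
The central angle between the endpoints is δ = arccos(p₁·p₂) ≈ 1.829 rad (104.8°).
Interpolate at f = 3/4 with slerp weights a = sin((1−f)δ)/sin δ ≈ 0.457, b = sin(fδ)/sin δ ≈ 1.014.
p = a·p₁ + b·p₂ ≈ (-0.353, -0.045, -0.935); φ = arcsin(p_z) ≈ -69.16°, λ = atan2(p_y, p_x) ≈ -172.76°.

≈ (69.2°S, 172.8°W)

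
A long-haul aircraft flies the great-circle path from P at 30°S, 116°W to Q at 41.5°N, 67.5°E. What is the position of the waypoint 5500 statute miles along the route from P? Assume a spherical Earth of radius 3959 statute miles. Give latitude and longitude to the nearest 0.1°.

Write both endpoints as unit vectors p₁, p₂ with components (cos φ cos λ, cos φ sin λ, sin φ).
The central angle between the endpoints is δ = arccos(p₁·p₂) ≈ 2.935 rad (168.2°). The total great-circle distance is δ·R ≈ 2.935 × 3959 ≈ 11619 mi, so the target fraction is f = 5500/11619 ≈ 0.473.
Interpolate at f ≈ 0.473 with slerp weights a = sin((1−f)δ)/sin δ ≈ 4.871, b = sin(fδ)/sin δ ≈ 4.793.
p = a·p₁ + b·p₂ ≈ (-0.476, -0.475, 0.740); φ = arcsin(p_z) ≈ 47.74°, λ = atan2(p_y, p_x) ≈ -135.02°.

≈ 47.7°N, 135.0°W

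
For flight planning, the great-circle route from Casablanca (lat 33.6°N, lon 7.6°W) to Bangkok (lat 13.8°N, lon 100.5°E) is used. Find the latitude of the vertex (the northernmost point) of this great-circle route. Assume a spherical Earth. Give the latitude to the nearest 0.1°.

≈ 39.3°N

The great circle lies in the plane with unit normal n̂ = (p₁ × p₂)/|p₁ × p₂|.
Here n̂_z ≈ +0.774; the vertex latitude is φ_max = arccos|n̂_z| ≈ 39.3°.
Check via Clairaut: cos φ_max = |cos φ₁| · sin C = cos(33.6°)·sin(68.4°) ≈ 0.774, again giving ≈ 39.3°.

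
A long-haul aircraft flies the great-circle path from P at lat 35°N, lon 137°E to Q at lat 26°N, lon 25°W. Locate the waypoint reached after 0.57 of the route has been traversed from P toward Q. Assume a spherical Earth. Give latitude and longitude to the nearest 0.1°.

Convert each endpoint to a unit vector on the sphere (x = cos φ cos λ, y = cos φ sin λ, z = sin φ).
The central angle between the endpoints is δ = arccos(p₁·p₂) ≈ 2.036 rad (116.7°).
Interpolate at f = 0.57 with slerp weights a = sin((1−f)δ)/sin δ ≈ 0.859, b = sin(fδ)/sin δ ≈ 1.026.
p = a·p₁ + b·p₂ ≈ (0.321, 0.090, 0.943); φ = arcsin(p_z) ≈ 70.51°, λ = atan2(p_y, p_x) ≈ 15.70°.

≈ lat 70.5°N, lon 15.7°E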